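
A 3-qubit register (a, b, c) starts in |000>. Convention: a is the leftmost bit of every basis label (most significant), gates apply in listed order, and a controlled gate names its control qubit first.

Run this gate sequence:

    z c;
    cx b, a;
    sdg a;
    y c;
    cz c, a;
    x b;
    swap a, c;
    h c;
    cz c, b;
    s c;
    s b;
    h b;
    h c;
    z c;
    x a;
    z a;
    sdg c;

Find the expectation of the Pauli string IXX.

The expectation value of IXX is 1.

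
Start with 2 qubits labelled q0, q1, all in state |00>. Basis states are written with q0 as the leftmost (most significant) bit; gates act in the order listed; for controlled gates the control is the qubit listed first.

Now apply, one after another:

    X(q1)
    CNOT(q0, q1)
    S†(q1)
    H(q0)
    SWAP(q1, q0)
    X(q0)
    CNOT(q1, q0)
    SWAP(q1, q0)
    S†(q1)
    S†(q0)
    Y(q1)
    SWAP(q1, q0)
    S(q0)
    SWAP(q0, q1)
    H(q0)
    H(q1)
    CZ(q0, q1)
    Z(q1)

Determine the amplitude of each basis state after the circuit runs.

The resulting statevector has amplitude sqrt(2)*(1 + I)/4 on |00>, sqrt(2)*(-1 + I)/4 on |01>, sqrt(2)*(-1 + I)/4 on |10>, sqrt(2)*(-1 - I)/4 on |11>.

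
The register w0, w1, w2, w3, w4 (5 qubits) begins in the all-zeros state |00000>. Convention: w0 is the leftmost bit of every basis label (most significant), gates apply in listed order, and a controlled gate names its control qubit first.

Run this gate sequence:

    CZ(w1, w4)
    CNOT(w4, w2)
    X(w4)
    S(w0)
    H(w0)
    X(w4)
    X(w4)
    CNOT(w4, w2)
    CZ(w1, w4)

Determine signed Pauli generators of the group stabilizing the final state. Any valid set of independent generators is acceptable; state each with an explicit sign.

The final state is stabilized by the group generated by +XIIII, +IZIII, -IIZII, +IIIZI, -IIIIZ; other independent generating sets are equally valid.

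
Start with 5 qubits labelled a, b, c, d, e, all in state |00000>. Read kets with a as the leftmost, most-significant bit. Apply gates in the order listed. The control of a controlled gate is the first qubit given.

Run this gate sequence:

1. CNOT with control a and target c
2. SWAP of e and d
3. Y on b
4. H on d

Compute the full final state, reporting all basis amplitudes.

The final amplitudes are sqrt(2)*I/2 on |01000>, sqrt(2)*I/2 on |01010>, and 0 on every other basis state.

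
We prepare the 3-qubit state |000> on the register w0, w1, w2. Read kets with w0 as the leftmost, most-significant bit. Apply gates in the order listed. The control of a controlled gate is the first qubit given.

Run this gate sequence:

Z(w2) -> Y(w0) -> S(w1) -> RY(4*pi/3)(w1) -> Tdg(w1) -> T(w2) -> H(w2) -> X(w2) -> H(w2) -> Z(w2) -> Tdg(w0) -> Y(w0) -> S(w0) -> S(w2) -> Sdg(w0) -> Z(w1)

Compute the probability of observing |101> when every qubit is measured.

The probability of measuring |101> is 0. Key observation: steps 7-10 multiply out to the identity, so the circuit reduces to the remaining gates.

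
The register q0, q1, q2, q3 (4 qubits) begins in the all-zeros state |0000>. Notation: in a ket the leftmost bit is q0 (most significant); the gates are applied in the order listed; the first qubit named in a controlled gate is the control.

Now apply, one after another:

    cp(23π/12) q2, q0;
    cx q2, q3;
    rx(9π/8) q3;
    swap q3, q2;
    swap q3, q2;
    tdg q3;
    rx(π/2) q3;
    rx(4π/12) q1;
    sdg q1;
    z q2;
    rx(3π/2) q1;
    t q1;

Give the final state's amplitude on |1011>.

The amplitude on |1011> is 0. Key observation: the block from step 4 through step 5 cancels to the identity and can be dropped.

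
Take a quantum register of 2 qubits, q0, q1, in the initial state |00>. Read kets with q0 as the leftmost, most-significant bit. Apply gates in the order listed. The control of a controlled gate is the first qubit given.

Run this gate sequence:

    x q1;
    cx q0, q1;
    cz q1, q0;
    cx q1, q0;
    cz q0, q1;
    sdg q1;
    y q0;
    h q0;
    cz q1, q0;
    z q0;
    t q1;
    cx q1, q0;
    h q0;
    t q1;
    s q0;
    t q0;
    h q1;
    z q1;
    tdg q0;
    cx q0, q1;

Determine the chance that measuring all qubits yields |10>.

Outcome |10> occurs with probability 0.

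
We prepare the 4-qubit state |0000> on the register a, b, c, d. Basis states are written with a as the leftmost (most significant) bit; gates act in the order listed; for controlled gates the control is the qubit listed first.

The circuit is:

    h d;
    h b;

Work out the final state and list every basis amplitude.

After the circuit, the state carries amplitude 1/2 on |0000>, 1/2 on |0001>, 1/2 on |0100>, 1/2 on |0101>, and 0 on every other basis state.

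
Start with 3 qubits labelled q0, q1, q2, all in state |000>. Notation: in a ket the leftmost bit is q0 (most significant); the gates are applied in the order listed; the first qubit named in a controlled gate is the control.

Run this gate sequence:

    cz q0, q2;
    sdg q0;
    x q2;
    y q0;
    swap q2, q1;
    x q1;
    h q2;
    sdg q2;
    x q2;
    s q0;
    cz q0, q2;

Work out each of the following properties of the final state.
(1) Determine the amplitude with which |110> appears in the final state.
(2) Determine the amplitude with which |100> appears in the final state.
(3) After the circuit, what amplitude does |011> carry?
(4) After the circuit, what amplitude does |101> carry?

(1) The amplitude on |110> is 0.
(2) The final state's coefficient on |100> equals sqrt(2)*I/2.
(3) The final state's coefficient on |011> equals 0.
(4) The final state's coefficient on |101> equals sqrt(2)/2.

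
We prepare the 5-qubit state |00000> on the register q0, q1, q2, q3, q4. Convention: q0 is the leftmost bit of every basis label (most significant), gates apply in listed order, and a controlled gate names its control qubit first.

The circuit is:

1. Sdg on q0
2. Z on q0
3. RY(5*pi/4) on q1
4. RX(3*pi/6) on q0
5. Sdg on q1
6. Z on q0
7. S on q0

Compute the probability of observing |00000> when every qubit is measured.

Outcome |00000> occurs with probability 1/4 - sqrt(2)/8.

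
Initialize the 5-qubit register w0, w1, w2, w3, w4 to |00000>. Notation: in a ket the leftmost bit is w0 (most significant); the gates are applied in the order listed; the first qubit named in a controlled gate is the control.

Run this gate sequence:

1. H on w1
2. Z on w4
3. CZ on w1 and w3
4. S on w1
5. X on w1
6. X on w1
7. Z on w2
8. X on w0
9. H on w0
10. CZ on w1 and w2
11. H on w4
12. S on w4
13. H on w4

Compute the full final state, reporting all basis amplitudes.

After the circuit, the state carries amplitude 1/4 + I/4 on |00000>, 1/4 - I/4 on |00001>, -1/4 + I/4 on |01000>, 1/4 + I/4 on |01001>, -1/4 - I/4 on |10000>, -1/4 + I/4 on |10001>, 1/4 - I/4 on |11000>, -1/4 - I/4 on |11001>, and 0 on every other basis state. Key observation: gates 5-6 undo each other exactly, leaving only the rest of the circuit to track.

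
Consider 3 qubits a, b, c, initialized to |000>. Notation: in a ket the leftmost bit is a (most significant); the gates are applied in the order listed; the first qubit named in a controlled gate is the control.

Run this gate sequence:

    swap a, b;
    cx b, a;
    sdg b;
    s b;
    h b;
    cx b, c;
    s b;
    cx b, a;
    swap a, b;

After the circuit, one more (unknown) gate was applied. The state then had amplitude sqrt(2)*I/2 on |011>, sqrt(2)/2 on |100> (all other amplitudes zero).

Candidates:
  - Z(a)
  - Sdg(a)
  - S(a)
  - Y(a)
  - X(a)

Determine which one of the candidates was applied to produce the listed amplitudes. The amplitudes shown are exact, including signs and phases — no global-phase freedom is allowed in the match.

It was X(a) that produced the state shown.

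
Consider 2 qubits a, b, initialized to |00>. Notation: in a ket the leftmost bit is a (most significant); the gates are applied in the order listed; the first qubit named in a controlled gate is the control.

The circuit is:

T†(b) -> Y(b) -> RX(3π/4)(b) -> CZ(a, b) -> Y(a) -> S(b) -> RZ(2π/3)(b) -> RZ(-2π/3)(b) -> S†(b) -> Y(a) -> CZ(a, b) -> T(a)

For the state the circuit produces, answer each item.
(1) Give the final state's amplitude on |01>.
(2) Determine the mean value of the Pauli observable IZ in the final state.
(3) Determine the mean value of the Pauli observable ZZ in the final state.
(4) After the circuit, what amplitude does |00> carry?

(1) The amplitude on |01> is I*sqrt(2 - sqrt(2))/2.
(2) The observable IZ averages to sqrt(2)/2.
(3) In the final state, ZZ has expectation sqrt(2)/2.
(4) |00> carries amplitude sqrt(sqrt(2) + 2)/2 in the final state.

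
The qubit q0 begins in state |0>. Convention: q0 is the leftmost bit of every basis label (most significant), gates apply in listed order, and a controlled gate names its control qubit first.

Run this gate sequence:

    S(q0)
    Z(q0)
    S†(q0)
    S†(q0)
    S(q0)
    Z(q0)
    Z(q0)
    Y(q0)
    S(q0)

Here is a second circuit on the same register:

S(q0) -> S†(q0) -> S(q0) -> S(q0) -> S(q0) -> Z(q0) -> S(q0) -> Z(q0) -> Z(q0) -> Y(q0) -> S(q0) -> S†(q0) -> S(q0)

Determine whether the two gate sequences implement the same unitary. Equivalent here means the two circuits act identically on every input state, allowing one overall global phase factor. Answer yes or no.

Yes: on every input state the two circuits agree up to one overall phase factor.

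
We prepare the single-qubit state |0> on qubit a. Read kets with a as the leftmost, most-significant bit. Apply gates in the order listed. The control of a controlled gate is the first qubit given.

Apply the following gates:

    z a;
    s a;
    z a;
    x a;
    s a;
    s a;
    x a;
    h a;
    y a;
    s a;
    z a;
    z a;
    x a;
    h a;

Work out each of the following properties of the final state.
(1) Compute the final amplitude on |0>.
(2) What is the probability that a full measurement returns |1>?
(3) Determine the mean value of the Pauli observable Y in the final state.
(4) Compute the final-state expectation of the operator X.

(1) The final state's coefficient on |0> equals 1/2 + I/2.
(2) A full measurement returns |1> with probability 1/2.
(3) In the final state, Y has expectation -1.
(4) In the final state, X has expectation 0.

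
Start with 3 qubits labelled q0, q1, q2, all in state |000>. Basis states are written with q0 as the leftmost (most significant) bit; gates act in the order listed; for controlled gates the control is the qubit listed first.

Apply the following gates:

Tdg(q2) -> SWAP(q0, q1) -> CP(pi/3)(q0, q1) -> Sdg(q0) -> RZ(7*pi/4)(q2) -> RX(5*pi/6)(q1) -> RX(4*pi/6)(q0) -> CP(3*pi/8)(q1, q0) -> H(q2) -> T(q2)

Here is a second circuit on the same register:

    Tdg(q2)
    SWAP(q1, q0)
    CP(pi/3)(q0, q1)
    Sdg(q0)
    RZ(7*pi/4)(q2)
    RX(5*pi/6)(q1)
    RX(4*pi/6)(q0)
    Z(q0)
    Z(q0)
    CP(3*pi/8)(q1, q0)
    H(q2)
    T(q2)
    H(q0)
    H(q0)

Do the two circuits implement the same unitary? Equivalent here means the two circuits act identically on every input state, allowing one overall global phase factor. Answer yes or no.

Yes — the two circuits implement the same unitary up to a global phase.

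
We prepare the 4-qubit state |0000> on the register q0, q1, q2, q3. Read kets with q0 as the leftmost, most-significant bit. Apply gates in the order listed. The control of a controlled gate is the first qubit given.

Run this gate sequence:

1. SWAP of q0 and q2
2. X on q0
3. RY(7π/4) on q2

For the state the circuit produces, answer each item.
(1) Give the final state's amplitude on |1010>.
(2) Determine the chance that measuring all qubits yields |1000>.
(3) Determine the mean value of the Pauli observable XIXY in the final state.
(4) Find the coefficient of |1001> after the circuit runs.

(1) |1010> carries amplitude sqrt(2 - sqrt(2))/2 in the final state.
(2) Outcome |1000> occurs with probability sqrt(2)/4 + 1/2.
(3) The expectation value of XIXY is 0.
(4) The final state's coefficient on |1001> equals 0.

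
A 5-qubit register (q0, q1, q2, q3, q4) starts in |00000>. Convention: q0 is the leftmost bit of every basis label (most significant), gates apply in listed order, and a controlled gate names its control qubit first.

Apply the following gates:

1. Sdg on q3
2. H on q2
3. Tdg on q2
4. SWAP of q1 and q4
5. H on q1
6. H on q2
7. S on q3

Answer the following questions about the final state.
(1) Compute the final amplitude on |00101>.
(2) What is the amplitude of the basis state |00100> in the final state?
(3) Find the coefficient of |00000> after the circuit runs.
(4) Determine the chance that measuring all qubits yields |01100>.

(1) The amplitude on |00101> is 0.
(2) |00100> carries amplitude sqrt(2)*(1 + exp(3*I*pi/4))/4 in the final state.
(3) |00000> carries amplitude sqrt(2)*(1 - exp(3*I*pi/4))/4 in the final state.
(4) Outcome |01100> occurs with probability 1/4 - sqrt(2)/8.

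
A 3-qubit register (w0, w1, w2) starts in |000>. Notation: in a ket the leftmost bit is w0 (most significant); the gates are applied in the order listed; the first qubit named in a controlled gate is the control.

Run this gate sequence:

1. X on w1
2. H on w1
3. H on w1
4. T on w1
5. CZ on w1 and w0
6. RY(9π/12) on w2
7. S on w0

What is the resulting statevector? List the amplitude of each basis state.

The resulting statevector has amplitude sqrt(2 - sqrt(2))*exp(I*pi/4)/2 on |010>, sqrt(sqrt(2) + 2)*exp(I*pi/4)/2 on |011>, and 0 on every other basis state.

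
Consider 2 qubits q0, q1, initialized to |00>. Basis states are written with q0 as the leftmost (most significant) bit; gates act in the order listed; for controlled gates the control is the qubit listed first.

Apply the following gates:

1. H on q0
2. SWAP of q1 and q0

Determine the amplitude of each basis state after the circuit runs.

The resulting statevector has amplitude sqrt(2)/2 on |00>, sqrt(2)/2 on |01>, 0 on |10>, 0 on |11>.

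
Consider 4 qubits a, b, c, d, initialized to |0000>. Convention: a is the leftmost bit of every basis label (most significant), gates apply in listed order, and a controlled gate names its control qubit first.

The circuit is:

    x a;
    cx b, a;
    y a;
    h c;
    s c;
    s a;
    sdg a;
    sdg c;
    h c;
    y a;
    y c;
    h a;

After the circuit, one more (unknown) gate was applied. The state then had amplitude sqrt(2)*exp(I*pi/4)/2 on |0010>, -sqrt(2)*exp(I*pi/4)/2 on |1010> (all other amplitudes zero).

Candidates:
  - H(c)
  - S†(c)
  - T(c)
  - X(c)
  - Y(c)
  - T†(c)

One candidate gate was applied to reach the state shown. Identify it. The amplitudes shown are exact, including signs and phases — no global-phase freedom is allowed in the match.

It was T†(c) that produced the state shown. Key observation: the block from step 3 through step 10 cancels to the identity and can be dropped.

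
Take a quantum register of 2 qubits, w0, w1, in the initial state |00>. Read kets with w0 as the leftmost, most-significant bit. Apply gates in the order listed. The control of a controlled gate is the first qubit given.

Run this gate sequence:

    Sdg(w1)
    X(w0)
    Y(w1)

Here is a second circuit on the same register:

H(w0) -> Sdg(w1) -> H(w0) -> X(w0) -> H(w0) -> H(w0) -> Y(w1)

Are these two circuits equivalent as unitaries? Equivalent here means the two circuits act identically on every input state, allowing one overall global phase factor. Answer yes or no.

Yes: on every input state the two circuits agree up to one overall phase factor.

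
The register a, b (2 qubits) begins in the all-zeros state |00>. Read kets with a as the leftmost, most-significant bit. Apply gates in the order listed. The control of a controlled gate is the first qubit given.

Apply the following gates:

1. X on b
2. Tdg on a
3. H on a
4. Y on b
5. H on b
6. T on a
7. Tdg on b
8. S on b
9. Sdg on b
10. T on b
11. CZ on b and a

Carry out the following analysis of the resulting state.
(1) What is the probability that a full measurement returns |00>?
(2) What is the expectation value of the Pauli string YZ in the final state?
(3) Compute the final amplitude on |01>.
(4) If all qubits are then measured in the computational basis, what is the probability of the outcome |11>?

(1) Outcome |00> occurs with probability 1/4. Key observation: the block from step 7 through step 10 cancels to the identity and can be dropped.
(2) The observable YZ averages to sqrt(2)/2.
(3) The amplitude on |01> is -I/2.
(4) A full measurement returns |11> with probability 1/4.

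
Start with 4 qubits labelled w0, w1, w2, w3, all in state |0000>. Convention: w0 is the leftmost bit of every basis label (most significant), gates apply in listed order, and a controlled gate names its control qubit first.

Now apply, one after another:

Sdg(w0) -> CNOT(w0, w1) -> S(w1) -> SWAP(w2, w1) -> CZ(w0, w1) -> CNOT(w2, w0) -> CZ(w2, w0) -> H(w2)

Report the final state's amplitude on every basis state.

The final amplitudes are sqrt(2)/2 on |0000>, sqrt(2)/2 on |0010>, and 0 on every other basis state.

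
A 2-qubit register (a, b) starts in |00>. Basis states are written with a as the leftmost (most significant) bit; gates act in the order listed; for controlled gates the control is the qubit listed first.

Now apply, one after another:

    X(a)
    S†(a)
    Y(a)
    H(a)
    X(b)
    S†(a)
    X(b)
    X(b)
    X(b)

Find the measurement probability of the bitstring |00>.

The probability of measuring |00> is 1/2.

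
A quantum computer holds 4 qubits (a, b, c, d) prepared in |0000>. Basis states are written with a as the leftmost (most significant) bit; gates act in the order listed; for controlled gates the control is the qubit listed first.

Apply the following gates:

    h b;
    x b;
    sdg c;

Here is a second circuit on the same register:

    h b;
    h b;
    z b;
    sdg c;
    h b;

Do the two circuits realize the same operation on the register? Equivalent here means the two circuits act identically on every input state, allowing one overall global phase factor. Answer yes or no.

Yes — the two circuits implement the same unitary up to a global phase.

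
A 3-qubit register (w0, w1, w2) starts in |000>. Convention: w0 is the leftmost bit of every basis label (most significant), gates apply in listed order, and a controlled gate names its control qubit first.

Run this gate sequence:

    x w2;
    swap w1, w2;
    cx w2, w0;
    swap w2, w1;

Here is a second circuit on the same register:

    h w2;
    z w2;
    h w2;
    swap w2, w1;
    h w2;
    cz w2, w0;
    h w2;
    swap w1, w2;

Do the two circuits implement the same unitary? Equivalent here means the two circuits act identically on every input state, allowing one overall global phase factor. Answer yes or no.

No: there is an input state on which the two circuits produce genuinely different outputs (not merely differing by a phase).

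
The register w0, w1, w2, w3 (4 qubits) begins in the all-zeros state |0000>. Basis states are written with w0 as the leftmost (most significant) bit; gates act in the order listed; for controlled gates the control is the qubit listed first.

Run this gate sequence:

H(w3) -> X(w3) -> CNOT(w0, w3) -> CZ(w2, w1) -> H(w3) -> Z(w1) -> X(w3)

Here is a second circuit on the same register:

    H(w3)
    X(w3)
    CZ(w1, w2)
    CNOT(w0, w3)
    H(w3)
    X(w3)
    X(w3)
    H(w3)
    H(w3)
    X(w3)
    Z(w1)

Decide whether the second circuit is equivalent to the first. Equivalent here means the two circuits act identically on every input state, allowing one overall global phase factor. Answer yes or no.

Yes — the two circuits implement the same unitary up to a global phase.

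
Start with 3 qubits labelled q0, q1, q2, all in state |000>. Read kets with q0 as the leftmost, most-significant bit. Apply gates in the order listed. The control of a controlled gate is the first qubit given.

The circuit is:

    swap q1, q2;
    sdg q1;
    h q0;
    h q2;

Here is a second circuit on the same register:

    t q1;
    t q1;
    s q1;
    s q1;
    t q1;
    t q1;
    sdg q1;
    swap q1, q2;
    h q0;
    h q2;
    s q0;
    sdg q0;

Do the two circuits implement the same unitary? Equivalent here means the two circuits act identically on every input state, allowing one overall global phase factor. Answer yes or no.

No — the two circuits implement different unitaries, even allowing a global phase.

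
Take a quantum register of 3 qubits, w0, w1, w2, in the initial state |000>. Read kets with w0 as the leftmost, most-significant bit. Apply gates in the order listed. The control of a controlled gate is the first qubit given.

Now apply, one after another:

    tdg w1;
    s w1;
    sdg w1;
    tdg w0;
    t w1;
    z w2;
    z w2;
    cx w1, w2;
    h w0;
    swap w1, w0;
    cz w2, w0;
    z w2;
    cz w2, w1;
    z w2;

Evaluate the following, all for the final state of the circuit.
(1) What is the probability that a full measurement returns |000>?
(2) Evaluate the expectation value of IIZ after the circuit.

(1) Outcome |000> occurs with probability 1/2.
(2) The observable IIZ averages to 1.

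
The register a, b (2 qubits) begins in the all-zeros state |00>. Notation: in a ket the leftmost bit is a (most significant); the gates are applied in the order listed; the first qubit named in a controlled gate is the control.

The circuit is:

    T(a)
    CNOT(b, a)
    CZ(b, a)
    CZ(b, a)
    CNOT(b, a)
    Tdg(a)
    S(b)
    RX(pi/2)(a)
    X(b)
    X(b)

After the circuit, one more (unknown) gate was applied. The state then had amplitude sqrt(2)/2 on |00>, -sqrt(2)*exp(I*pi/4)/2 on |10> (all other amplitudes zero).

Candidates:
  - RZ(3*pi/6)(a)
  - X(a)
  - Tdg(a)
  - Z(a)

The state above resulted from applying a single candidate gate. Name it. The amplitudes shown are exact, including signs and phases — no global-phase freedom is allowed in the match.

The applied gate was Tdg(a). Key observation: the block from step 1 through step 6 cancels to the identity and can be dropped.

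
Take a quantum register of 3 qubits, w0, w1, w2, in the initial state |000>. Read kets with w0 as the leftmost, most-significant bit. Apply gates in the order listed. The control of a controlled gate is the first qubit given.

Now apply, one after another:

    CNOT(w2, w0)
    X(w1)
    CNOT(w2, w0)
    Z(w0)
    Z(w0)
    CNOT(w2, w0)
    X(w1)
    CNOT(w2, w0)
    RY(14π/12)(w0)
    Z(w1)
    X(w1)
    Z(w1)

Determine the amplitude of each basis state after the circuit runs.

After the circuit, the state carries amplitude -sqrt(2)/4 + sqrt(6)/4 on |010>, -sqrt(6)/4 - sqrt(2)/4 on |110>, and 0 on every other basis state. Key observation: steps 1-8 multiply out to the identity, so the circuit reduces to the remaining gates.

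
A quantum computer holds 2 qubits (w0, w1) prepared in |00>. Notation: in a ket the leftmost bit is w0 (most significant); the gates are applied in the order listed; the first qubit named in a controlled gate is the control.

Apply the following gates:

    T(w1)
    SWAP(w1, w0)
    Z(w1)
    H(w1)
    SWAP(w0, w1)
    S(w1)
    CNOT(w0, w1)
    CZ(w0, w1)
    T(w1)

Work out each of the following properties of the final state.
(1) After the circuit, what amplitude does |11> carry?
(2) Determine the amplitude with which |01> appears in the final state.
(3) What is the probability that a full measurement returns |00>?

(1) The amplitude on |11> is -sqrt(2)*exp(I*pi/4)/2.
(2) The final state's coefficient on |01> equals 0.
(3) The probability of measuring |00> is 1/2.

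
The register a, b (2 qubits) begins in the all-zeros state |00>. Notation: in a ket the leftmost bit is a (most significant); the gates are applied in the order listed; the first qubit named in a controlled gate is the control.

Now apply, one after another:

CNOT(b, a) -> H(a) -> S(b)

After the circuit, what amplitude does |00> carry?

|00> carries amplitude sqrt(2)/2 in the final state.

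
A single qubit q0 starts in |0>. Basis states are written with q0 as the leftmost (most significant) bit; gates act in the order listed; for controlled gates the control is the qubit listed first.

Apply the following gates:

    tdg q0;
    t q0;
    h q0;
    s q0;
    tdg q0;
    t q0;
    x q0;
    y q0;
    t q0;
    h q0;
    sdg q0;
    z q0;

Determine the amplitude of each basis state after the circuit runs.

The resulting statevector has amplitude -I/2 - exp(I*pi/4)/2 on |0>, 1/2 + exp(3*I*pi/4)/2 on |1>.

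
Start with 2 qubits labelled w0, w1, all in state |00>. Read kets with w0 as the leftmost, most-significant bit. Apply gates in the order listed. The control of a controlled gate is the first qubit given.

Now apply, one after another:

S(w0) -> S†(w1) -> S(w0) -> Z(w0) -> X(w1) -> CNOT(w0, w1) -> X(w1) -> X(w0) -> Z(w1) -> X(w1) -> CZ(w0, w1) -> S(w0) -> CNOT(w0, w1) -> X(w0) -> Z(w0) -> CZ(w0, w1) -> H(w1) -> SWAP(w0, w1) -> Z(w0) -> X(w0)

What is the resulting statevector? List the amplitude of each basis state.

The final amplitudes are sqrt(2)*I/2 on |00>, 0 on |01>, -sqrt(2)*I/2 on |10>, 0 on |11>.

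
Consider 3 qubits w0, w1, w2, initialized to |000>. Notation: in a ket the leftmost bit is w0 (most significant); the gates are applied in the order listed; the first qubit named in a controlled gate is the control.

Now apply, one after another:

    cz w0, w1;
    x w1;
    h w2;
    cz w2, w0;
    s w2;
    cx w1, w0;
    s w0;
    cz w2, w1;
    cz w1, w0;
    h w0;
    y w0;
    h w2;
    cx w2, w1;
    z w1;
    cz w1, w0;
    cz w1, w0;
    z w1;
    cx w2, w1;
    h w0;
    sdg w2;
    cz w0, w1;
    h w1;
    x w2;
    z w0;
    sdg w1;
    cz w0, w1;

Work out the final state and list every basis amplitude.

The final amplitudes are sqrt(2)*(1 - I)/4 on |000>, sqrt(2)*(1 - I)/4 on |001>, sqrt(2)*(1 + I)/4 on |010>, sqrt(2)*(1 + I)/4 on |011>, 0 on |100>, 0 on |101>, 0 on |110>, 0 on |111>.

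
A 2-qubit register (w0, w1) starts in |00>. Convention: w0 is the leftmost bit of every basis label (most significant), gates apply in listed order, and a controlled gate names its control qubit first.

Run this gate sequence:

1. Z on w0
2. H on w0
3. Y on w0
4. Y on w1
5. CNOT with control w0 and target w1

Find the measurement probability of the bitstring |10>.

The probability of measuring |10> is 1/2.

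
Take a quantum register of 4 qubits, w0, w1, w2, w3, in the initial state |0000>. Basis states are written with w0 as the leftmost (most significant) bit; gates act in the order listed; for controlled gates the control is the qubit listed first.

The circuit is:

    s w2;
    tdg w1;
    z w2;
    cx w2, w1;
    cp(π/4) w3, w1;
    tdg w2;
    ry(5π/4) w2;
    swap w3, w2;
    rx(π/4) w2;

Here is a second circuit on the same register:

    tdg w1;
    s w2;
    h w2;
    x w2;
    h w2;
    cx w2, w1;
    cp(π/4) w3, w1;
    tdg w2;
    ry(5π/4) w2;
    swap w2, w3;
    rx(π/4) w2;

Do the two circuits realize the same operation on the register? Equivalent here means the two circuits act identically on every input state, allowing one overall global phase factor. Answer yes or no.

Yes: on every input state the two circuits agree up to one overall phase factor.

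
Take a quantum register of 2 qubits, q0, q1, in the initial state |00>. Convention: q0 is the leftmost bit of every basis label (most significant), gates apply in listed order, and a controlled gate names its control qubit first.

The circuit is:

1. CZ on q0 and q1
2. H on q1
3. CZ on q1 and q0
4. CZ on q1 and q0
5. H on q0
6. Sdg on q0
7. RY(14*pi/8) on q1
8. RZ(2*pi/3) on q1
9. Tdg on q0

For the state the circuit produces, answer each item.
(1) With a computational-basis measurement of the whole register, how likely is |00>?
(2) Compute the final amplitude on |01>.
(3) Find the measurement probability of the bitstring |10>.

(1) Outcome |00> occurs with probability sqrt(2)/8 + 1/4. Key observation: steps 3-4 multiply out to the identity, so the circuit reduces to the remaining gates.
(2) |01> carries amplitude (-sqrt(sqrt(2) + 2) + sqrt(2 - sqrt(2)))*exp(I*pi/3)/4 in the final state.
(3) The probability of measuring |10> is sqrt(2)/8 + 1/4.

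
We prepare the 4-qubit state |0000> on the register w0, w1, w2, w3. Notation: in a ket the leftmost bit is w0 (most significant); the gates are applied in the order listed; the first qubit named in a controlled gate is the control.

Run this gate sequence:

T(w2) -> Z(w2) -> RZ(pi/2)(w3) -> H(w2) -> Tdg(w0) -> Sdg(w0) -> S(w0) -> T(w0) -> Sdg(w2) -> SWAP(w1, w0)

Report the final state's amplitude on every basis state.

The resulting statevector has amplitude -sqrt(2)*exp(3*I*pi/4)/2 on |0000>, -sqrt(2)*exp(I*pi/4)/2 on |0010>, and 0 on every other basis state. Key observation: gates 5-8 undo each other exactly, leaving only the rest of the circuit to track.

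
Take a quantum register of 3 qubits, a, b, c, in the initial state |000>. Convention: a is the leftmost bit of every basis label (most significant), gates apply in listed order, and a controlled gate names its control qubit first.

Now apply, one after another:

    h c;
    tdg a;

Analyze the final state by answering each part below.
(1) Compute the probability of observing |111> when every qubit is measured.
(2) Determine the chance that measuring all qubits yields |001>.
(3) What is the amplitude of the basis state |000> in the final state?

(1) Outcome |111> occurs with probability 0.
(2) A full measurement returns |001> with probability 1/2.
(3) The amplitude on |000> is sqrt(2)/2.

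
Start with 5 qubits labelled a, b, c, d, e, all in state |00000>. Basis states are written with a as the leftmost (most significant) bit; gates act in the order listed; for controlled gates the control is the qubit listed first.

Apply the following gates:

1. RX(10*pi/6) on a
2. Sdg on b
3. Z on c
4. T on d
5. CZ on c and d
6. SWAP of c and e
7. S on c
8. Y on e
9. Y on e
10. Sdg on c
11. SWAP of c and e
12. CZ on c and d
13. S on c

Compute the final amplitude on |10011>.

The amplitude on |10011> is 0. Key observation: the block from step 5 through step 12 cancels to the identity and can be dropped.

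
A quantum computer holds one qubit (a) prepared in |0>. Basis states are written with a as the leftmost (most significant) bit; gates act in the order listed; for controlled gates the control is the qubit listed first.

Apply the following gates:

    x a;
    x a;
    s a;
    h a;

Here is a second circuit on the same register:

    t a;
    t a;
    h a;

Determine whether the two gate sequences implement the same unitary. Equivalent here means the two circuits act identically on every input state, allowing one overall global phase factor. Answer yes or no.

Yes — the two circuits implement the same unitary up to a global phase.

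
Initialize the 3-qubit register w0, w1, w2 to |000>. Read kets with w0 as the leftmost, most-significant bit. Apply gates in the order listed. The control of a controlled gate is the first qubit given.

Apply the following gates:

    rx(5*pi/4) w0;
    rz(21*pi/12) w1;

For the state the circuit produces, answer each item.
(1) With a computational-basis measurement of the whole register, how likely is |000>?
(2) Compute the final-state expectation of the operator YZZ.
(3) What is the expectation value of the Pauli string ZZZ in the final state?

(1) A full measurement returns |000> with probability 1/2 - sqrt(2)/4.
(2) In the final state, YZZ has expectation sqrt(2)/2.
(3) The expectation value of ZZZ is -sqrt(2)/2.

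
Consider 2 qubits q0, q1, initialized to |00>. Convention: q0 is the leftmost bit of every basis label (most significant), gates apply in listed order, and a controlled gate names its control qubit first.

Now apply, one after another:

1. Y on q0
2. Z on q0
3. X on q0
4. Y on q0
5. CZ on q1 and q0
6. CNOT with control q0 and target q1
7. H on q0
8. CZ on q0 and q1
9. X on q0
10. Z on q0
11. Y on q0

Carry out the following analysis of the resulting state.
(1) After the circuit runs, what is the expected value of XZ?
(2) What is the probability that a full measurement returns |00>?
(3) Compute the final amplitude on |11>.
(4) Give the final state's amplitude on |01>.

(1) In the final state, XZ has expectation -1.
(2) Outcome |00> occurs with probability 0.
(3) The final state's coefficient on |11> equals sqrt(2)*I/2.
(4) The amplitude on |01> is sqrt(2)*I/2.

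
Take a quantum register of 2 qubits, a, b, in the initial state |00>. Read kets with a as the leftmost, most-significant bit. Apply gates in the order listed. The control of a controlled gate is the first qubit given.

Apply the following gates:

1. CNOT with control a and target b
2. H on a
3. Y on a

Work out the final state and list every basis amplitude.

The resulting statevector has amplitude -sqrt(2)*I/2 on |00>, 0 on |01>, sqrt(2)*I/2 on |10>, 0 on |11>.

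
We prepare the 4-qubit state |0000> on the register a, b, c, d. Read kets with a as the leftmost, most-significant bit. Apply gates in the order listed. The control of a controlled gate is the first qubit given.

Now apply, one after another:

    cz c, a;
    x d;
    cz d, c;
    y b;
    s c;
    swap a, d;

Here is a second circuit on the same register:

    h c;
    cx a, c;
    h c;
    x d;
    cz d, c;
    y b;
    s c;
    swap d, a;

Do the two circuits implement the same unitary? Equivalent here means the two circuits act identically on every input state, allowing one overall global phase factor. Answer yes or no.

Yes — the two circuits implement the same unitary up to a global phase.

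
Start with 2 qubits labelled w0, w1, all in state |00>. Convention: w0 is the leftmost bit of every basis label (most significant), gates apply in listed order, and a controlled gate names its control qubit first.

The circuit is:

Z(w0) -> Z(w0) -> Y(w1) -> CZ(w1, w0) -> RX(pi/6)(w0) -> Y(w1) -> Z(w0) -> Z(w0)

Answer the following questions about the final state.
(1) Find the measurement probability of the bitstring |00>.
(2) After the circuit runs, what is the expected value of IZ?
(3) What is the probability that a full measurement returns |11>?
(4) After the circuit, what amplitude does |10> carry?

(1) Outcome |00> occurs with probability sqrt(3)/4 + 1/2.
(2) The observable IZ averages to 1.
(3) The probability of measuring |11> is 0.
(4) The final state's coefficient on |10> equals I*(-sqrt(6) + sqrt(2))/4.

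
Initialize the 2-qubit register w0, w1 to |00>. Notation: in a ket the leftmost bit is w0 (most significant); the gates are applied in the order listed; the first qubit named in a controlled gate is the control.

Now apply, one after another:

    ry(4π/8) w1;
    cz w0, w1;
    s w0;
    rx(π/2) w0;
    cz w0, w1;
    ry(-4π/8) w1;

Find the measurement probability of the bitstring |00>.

The probability of measuring |00> is 1/2.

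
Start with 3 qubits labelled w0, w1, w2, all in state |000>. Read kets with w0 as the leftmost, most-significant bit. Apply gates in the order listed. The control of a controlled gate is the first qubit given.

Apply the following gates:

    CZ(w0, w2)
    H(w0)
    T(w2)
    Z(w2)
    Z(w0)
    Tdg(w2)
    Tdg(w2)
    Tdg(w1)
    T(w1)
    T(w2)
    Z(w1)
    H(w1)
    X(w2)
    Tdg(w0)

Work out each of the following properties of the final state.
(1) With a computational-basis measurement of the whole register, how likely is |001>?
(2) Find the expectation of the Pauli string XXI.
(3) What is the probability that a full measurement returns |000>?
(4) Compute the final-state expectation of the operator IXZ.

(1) Outcome |001> occurs with probability 1/4.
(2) The observable XXI averages to -sqrt(2)/2.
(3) Outcome |000> occurs with probability 0.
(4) The expectation value of IXZ is -1.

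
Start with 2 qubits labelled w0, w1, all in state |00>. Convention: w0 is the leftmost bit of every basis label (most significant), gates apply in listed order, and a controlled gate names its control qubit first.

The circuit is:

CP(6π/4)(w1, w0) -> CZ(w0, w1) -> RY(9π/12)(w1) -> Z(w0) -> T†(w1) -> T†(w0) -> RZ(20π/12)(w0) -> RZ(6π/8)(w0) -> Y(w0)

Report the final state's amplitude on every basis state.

The resulting statevector has amplitude 0 on |00>, 0 on |01>, -sqrt(2 - sqrt(2))*exp(7*I*pi/24)/2 on |10>, -sqrt(sqrt(2) + 2)*exp(I*pi/24)/2 on |11>.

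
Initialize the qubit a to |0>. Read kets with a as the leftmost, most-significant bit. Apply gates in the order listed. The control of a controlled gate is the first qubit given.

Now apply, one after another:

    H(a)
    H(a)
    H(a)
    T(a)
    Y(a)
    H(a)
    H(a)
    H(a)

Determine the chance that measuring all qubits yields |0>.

The probability of measuring |0> is 1/2 - sqrt(2)/4.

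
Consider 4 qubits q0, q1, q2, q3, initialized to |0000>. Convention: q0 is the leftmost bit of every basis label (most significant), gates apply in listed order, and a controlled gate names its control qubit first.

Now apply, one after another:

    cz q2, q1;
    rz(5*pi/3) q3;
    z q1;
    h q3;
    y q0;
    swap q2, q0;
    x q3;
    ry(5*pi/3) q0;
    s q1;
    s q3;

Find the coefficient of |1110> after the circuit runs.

The amplitude on |1110> is 0.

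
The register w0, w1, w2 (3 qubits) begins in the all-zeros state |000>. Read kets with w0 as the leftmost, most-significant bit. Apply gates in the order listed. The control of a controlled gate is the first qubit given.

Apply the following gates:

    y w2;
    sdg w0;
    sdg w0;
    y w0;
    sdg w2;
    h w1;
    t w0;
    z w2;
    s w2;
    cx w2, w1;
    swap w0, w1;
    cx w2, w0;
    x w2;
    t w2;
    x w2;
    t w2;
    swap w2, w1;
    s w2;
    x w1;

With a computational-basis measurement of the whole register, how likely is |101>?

The probability of measuring |101> is 1/2.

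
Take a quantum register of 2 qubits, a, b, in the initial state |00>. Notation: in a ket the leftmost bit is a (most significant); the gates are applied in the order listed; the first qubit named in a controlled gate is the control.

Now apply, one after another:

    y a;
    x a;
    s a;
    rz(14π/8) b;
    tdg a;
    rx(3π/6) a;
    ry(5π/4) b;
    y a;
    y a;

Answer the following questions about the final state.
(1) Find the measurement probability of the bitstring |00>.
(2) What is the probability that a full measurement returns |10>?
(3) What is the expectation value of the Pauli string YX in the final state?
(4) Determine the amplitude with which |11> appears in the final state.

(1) Outcome |00> occurs with probability 1/4 - sqrt(2)/8.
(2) Outcome |10> occurs with probability 1/4 - sqrt(2)/8.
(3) In the final state, YX has expectation sqrt(2)/2.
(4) |11> carries amplitude -sqrt(2*sqrt(2) + 4)*exp(I*pi/8)/4 in the final state.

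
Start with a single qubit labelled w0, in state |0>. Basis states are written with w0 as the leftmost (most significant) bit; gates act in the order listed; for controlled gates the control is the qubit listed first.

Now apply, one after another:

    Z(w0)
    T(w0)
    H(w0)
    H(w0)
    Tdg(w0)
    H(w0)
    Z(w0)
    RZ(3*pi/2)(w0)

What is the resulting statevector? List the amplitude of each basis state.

The resulting statevector has amplitude -sqrt(2)*exp(I*pi/4)/2 on |0>, -sqrt(2)*exp(3*I*pi/4)/2 on |1>. Key observation: the block from step 2 through step 5 cancels to the identity and can be dropped.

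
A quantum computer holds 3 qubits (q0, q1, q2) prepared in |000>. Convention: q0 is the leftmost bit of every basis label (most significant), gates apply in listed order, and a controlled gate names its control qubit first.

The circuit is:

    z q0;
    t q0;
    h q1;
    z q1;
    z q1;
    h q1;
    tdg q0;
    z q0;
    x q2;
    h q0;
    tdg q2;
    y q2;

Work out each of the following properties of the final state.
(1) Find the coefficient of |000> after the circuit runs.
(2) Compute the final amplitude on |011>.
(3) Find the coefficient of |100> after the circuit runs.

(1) The final state's coefficient on |000> equals -sqrt(2)*exp(I*pi/4)/2. Key observation: the block from step 1 through step 8 cancels to the identity and can be dropped.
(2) The amplitude on |011> is 0.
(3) |100> carries amplitude -sqrt(2)*exp(I*pi/4)/2 in the final state.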